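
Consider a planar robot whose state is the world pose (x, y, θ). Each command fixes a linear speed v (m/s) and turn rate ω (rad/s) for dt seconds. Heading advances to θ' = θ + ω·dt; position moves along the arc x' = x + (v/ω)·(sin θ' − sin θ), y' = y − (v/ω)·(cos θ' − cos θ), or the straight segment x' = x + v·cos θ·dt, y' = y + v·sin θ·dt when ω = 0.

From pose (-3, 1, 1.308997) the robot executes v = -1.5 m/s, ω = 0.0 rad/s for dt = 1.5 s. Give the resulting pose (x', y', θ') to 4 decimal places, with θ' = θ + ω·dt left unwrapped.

(-3.5823, -1.1733, 1.3090)

θ' = 1.3090 + 0.0·1.5 = 1.3090
ω = 0 → straight: x' = -3 + -1.5·cos(1.3090)·1.5 = -3.5823
y' = 1 + -1.5·sin(1.3090)·1.5 = -1.1733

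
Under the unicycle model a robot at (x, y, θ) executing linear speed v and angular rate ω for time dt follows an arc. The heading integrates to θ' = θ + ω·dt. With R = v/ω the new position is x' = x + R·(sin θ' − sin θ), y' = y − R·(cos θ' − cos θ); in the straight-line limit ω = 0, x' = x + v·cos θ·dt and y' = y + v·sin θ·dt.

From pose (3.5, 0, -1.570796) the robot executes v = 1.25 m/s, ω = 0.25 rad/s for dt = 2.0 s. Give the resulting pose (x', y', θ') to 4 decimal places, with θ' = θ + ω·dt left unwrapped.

(4.1121, -2.3971, -1.0708)

θ' = -1.5708 + 0.25·2.0 = -1.0708
R = v/ω = 1.25/0.25 = 5.0000
x' = 3.5 + 5.0000·(sin -1.0708 − sin -1.5708) = 4.1121
y' = 0 − 5.0000·(cos -1.0708 − cos -1.5708) = -2.3971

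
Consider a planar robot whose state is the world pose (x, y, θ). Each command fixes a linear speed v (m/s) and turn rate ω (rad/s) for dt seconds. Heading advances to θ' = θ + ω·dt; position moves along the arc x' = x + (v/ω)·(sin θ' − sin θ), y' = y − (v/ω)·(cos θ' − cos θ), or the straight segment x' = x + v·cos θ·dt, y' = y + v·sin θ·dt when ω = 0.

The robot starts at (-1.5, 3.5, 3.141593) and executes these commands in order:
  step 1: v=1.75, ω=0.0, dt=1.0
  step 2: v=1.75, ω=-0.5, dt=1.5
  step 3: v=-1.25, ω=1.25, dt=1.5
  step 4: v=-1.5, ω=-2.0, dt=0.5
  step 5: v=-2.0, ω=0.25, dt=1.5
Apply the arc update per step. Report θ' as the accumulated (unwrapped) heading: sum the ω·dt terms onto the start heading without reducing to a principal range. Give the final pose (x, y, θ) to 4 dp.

(-0.6306, 6.0773, 3.6416)

step 1: θ'=3.1416 (straight) → pose (-3.2500, 3.5000, 3.1416)
step 2: θ'=2.3916 (R=-3.5000) → pose (-5.6357, 4.4391, 2.3916)
step 3: θ'=4.2666 (R=-1.0000) → pose (-4.0518, 4.7396, 4.2666)
step 4: θ'=3.2666 (R=0.7500) → pose (-3.4686, 5.1604, 3.2666)
step 5: θ'=3.6416 (R=-8.0000) → pose (-0.6306, 6.0773, 3.6416)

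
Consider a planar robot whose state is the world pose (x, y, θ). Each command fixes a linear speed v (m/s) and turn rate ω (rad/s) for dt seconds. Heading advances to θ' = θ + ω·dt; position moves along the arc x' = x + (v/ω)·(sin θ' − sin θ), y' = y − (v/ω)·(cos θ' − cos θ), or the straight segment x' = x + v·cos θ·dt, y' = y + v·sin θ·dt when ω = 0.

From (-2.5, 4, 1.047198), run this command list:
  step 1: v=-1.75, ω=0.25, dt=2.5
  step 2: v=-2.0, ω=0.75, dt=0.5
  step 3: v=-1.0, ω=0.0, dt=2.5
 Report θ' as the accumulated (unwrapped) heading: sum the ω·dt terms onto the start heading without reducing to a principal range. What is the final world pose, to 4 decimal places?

(-1.9722, -3.3832, 2.0472)

step 1: θ'=1.6722 (R=-7.0000) → pose (-3.4019, -0.2086, 1.6722)
step 2: θ'=2.0472 (R=-2.6667) → pose (-3.1186, -1.1615, 2.0472)
step 3: θ'=2.0472 (straight) → pose (-1.9722, -3.3832, 2.0472)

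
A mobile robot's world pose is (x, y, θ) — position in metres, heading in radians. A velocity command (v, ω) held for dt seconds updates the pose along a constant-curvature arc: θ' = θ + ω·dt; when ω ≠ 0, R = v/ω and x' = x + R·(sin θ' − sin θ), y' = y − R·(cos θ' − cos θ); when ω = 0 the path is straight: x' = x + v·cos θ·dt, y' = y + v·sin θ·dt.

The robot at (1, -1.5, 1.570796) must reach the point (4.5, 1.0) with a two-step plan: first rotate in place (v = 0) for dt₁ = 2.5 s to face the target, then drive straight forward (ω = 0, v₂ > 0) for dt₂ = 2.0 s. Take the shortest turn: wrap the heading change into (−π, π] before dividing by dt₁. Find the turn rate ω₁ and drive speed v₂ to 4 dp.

heading to target = atan2(1−-1.5, 4.5−1) = 0.6202
Δθ = wrap(0.6202 − 1.5708) = -0.9505; ω₁ = Δθ/dt₁ = -0.3802
distance = √((4.5−1)² + (1−-1.5)²) = 4.3012; v₂ = distance/dt₂ = 2.1506

ω₁ = -0.3802, v₂ = 2.1506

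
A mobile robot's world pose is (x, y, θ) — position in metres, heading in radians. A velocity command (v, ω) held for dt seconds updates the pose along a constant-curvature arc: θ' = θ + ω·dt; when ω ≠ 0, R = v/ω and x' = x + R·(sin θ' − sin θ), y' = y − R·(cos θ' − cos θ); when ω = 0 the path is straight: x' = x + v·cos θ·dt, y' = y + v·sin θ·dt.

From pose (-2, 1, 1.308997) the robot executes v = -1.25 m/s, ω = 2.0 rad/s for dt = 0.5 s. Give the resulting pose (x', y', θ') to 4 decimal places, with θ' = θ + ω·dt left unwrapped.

(-1.8586, 0.4176, 2.3090)

θ' = 1.3090 + 2.0·0.5 = 2.3090
R = v/ω = -1.25/2.0 = -0.6250
x' = -2 + -0.6250·(sin 2.3090 − sin 1.3090) = -1.8586
y' = 1 − -0.6250·(cos 2.3090 − cos 1.3090) = 0.4176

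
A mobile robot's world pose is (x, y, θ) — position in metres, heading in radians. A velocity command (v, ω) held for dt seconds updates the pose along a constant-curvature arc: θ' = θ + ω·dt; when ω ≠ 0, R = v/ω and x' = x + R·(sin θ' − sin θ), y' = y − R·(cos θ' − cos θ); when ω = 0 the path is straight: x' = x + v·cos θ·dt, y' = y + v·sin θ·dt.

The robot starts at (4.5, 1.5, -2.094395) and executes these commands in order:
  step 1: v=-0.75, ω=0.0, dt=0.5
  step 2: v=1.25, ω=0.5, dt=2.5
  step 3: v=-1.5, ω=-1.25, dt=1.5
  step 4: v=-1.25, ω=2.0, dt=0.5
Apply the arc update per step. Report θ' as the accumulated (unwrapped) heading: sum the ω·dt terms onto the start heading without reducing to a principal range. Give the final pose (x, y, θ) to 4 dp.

step 1: θ'=-2.0944 (straight) → pose (4.6875, 1.8248, -2.0944)
step 2: θ'=-0.8444 (R=2.5000) → pose (4.9836, -1.0857, -0.8444)
step 3: θ'=-2.7194 (R=1.2000) → pose (5.3890, 0.8059, -2.7194)
step 4: θ'=-1.7194 (R=-0.6250) → pose (5.7510, 1.2835, -1.7194)

(5.7510, 1.2835, -1.7194)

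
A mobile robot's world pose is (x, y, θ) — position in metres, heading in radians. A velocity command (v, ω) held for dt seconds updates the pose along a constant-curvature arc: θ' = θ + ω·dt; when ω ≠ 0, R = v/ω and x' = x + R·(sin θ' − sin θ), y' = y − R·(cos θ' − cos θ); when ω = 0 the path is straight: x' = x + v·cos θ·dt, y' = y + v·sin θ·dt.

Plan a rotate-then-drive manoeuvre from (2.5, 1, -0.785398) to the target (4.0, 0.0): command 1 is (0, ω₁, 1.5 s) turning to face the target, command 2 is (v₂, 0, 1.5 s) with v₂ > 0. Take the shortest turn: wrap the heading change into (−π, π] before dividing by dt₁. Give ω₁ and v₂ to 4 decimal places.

heading to target = atan2(0−1, 4−2.5) = -0.5880
Δθ = wrap(-0.5880 − -0.7854) = 0.1974; ω₁ = Δθ/dt₁ = 0.1316
distance = √((4−2.5)² + (0−1)²) = 1.8028; v₂ = distance/dt₂ = 1.2019

ω₁ = 0.1316, v₂ = 1.2019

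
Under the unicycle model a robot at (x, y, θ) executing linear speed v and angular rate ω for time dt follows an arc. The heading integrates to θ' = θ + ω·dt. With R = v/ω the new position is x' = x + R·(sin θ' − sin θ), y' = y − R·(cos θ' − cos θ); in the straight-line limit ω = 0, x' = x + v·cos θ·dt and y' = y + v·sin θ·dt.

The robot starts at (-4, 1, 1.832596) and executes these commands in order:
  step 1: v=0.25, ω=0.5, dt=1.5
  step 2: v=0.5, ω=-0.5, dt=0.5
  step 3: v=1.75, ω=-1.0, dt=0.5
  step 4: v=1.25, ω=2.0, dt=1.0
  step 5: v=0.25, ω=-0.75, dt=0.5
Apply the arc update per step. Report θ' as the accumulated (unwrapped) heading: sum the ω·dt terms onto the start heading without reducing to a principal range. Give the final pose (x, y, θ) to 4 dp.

step 1: θ'=2.5826 (R=0.5000) → pose (-4.2178, 1.2945, 2.5826)
step 2: θ'=2.3326 (R=-1.0000) → pose (-4.4111, 1.4520, 2.3326)
step 3: θ'=1.8326 (R=-1.7500) → pose (-4.8351, 2.2070, 1.8326)
step 4: θ'=3.8326 (R=0.6250) → pose (-5.8372, 2.5269, 3.8326)
step 5: θ'=3.4576 (R=-0.3333) → pose (-5.9460, 2.4669, 3.4576)

(-5.9460, 2.4669, 3.4576)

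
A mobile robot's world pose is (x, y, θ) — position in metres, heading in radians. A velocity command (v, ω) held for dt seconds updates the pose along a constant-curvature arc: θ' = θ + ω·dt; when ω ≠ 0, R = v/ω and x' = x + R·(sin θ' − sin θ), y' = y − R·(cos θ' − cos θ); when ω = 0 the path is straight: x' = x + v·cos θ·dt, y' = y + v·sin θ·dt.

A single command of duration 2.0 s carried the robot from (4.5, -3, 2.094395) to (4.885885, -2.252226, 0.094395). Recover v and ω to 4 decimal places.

Δθ = 0.094395 − 2.094395 = -2.000000
ω = Δθ/dt = -2.000000/2.0 = -1.0000
R = −Δy/(cos θ' − cos θ) = -0.5000
v = R·ω = -0.5000·-1.0000 = 0.5000

v = 0.5000, ω = -1.0000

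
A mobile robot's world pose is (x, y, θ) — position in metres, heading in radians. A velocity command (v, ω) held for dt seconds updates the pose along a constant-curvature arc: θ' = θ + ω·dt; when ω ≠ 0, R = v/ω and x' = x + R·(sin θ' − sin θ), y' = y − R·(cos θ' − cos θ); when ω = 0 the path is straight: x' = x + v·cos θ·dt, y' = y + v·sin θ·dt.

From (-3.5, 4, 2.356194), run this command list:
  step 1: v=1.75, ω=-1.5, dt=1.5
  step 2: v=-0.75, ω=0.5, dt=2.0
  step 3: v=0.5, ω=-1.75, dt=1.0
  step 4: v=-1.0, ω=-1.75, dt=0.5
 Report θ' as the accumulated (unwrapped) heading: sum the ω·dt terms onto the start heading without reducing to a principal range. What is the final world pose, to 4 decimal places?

(-3.7814, 5.6934, -1.5188)

step 1: θ'=0.1062 (R=-1.1667) → pose (-2.7987, 5.9851, 0.1062)
step 2: θ'=1.1062 (R=-1.5000) → pose (-3.9807, 5.1656, 1.1062)
step 3: θ'=-0.6438 (R=-0.2857) → pose (-3.5538, 5.2661, -0.6438)
step 4: θ'=-1.5188 (R=0.5714) → pose (-3.7814, 5.6934, -1.5188)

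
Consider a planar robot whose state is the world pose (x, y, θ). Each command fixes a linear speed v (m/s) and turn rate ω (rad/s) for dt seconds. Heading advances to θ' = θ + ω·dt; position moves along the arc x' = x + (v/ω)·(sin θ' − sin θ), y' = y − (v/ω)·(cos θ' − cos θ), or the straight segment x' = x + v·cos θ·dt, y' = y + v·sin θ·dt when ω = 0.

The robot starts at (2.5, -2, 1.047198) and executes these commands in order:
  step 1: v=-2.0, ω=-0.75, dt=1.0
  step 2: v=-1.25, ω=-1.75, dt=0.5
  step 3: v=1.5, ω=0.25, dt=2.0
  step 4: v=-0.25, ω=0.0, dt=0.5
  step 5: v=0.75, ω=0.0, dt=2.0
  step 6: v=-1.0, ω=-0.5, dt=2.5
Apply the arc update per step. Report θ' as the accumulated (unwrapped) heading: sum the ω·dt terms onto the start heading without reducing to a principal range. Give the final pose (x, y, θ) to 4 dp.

step 1: θ'=0.2972 (R=2.6667) → pose (0.9715, -3.2164, 0.2972)
step 2: θ'=-0.5778 (R=0.7143) → pose (0.3722, -3.1318, -0.5778)
step 3: θ'=-0.0778 (R=6.0000) → pose (3.1830, -4.0876, -0.0778)
step 4: θ'=-0.0778 (straight) → pose (3.0583, -4.0779, -0.0778)
step 5: θ'=-0.0778 (straight) → pose (4.5538, -4.1945, -0.0778)
step 6: θ'=-1.3278 (R=2.0000) → pose (2.7680, -2.6818, -1.3278)

(2.7680, -2.6818, -1.3278)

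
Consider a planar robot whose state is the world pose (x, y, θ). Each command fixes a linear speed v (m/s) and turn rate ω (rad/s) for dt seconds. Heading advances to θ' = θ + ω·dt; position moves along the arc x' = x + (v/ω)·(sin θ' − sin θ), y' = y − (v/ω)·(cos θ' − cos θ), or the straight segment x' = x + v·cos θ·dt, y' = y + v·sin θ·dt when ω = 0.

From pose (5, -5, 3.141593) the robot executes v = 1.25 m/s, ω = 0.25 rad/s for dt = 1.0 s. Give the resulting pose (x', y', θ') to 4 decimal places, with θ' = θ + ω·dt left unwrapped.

(3.7630, -5.1554, 3.3916)

θ' = 3.1416 + 0.25·1.0 = 3.3916
R = v/ω = 1.25/0.25 = 5.0000
x' = 5 + 5.0000·(sin 3.3916 − sin 3.1416) = 3.7630
y' = -5 − 5.0000·(cos 3.3916 − cos 3.1416) = -5.1554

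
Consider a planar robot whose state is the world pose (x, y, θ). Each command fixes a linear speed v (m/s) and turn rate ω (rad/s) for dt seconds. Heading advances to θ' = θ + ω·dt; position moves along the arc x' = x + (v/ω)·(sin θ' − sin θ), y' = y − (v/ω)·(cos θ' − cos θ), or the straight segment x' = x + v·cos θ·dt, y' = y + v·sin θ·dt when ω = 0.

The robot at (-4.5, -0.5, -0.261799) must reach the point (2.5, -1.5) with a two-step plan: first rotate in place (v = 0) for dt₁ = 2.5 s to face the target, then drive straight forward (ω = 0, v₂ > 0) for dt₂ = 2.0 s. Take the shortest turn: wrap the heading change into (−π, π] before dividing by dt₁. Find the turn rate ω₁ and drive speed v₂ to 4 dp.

heading to target = atan2(-1.5−-0.5, 2.5−-4.5) = -0.1419
Δθ = wrap(-0.1419 − -0.2618) = 0.1199; ω₁ = Δθ/dt₁ = 0.0480
distance = √((2.5−-4.5)² + (-1.5−-0.5)²) = 7.0711; v₂ = distance/dt₂ = 3.5355

ω₁ = 0.0480, v₂ = 3.5355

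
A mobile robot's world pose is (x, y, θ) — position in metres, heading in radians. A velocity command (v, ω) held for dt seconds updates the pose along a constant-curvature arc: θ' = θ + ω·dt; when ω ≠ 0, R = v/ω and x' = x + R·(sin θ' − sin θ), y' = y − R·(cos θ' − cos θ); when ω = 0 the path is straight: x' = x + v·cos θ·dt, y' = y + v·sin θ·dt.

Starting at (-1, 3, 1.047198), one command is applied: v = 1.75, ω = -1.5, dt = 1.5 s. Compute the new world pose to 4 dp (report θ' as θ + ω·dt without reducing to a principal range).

(1.0989, 2.8364, -1.2028)

θ' = 1.0472 + -1.5·1.5 = -1.2028
R = v/ω = 1.75/-1.5 = -1.1667
x' = -1 + -1.1667·(sin -1.2028 − sin 1.0472) = 1.0989
y' = 3 − -1.1667·(cos -1.2028 − cos 1.0472) = 2.8364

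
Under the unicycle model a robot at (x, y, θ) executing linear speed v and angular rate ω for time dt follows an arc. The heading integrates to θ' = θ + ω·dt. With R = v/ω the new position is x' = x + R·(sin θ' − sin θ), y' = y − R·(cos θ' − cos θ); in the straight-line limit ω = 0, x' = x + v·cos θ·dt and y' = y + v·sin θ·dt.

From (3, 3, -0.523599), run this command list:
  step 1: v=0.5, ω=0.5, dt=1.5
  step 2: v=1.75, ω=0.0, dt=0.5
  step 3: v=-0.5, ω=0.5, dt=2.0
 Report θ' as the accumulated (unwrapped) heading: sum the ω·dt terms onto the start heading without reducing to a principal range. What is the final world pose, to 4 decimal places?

step 1: θ'=0.2264 (R=1.0000) → pose (3.7245, 2.8915, 0.2264)
step 2: θ'=0.2264 (straight) → pose (4.5771, 3.0880, 0.2264)
step 3: θ'=1.2264 (R=-1.0000) → pose (3.8603, 2.4511, 1.2264)

(3.8603, 2.4511, 1.2264)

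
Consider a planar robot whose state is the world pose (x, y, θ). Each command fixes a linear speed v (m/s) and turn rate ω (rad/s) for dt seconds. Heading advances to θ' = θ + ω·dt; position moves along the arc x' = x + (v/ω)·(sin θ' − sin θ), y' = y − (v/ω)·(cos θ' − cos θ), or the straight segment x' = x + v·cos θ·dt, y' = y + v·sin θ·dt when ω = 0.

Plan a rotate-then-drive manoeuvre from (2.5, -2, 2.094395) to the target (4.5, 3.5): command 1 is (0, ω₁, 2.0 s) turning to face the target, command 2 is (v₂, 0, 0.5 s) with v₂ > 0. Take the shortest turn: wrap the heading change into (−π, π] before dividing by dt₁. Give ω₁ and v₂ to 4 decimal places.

ω₁ = -0.4362, v₂ = 11.7047

heading to target = atan2(3.5−-2, 4.5−2.5) = 1.2220
Δθ = wrap(1.2220 − 2.0944) = -0.8724; ω₁ = Δθ/dt₁ = -0.4362
distance = √((4.5−2.5)² + (3.5−-2)²) = 5.8523; v₂ = distance/dt₂ = 11.7047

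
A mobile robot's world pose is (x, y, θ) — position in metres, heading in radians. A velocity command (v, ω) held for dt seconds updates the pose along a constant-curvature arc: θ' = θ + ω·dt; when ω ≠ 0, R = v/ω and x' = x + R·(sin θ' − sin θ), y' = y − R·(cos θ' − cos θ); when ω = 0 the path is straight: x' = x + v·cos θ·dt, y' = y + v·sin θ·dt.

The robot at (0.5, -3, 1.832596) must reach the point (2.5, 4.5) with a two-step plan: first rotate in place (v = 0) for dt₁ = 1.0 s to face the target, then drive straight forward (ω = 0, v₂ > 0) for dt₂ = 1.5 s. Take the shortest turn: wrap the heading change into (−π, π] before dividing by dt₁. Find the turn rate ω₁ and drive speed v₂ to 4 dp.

heading to target = atan2(4.5−-3, 2.5−0.5) = 1.3102
Δθ = wrap(1.3102 − 1.8326) = -0.5224; ω₁ = Δθ/dt₁ = -0.5224
distance = √((2.5−0.5)² + (4.5−-3)²) = 7.7621; v₂ = distance/dt₂ = 5.1747

ω₁ = -0.5224, v₂ = 5.1747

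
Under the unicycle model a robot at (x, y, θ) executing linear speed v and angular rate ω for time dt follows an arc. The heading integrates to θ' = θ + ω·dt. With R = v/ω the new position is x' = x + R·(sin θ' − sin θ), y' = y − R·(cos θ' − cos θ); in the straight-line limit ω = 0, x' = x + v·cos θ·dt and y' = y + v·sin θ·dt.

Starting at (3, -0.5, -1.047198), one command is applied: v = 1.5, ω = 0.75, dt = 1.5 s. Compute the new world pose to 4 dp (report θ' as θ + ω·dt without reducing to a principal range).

(4.8875, -1.4940, 0.0778)

θ' = -1.0472 + 0.75·1.5 = 0.0778
R = v/ω = 1.5/0.75 = 2.0000
x' = 3 + 2.0000·(sin 0.0778 − sin -1.0472) = 4.8875
y' = -0.5 − 2.0000·(cos 0.0778 − cos -1.0472) = -1.4940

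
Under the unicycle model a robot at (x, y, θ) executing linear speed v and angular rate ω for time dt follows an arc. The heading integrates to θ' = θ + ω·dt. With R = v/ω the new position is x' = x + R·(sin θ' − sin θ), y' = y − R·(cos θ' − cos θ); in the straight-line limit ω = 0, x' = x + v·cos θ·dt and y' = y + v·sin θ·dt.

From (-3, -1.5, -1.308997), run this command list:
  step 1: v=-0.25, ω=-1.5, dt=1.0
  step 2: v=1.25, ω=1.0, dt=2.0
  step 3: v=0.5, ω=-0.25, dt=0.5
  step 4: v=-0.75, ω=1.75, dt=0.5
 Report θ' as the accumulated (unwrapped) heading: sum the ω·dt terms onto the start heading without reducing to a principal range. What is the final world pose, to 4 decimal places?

(-3.5483, -3.3618, -0.0590)

step 1: θ'=-2.8090 (R=0.1667) → pose (-2.8934, -1.2993, -2.8090)
step 2: θ'=-0.8090 (R=1.2500) → pose (-3.3898, -3.3436, -0.8090)
step 3: θ'=-0.9340 (R=-2.0000) → pose (-3.2290, -3.5348, -0.9340)
step 4: θ'=-0.0590 (R=-0.4286) → pose (-3.5483, -3.3618, -0.0590)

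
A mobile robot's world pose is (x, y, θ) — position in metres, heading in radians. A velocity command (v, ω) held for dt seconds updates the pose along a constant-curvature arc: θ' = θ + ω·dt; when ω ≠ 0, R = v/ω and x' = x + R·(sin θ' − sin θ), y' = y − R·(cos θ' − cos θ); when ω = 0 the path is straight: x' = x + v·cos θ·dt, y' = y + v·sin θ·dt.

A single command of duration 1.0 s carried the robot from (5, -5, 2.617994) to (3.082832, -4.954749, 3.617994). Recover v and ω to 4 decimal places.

v = 2.0000, ω = 1.0000

Δθ = 3.617994 − 2.617994 = 1.000000
ω = Δθ/dt = 1.000000/1.0 = 1.0000
R = Δx/(sin θ' − sin θ) = 2.0000
v = R·ω = 2.0000·1.0000 = 2.0000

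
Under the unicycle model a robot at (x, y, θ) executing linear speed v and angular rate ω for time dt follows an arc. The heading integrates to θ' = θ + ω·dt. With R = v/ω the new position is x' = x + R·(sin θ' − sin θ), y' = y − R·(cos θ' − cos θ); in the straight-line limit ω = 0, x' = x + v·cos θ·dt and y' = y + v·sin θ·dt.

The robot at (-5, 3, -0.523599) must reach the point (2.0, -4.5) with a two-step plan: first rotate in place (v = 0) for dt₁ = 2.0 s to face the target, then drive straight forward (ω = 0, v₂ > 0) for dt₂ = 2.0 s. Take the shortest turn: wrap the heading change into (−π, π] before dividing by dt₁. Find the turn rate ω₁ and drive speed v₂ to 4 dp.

ω₁ = -0.1481, v₂ = 5.1296

heading to target = atan2(-4.5−3, 2−-5) = -0.8199
Δθ = wrap(-0.8199 − -0.5236) = -0.2963; ω₁ = Δθ/dt₁ = -0.1481
distance = √((2−-5)² + (-4.5−3)²) = 10.2591; v₂ = distance/dt₂ = 5.1296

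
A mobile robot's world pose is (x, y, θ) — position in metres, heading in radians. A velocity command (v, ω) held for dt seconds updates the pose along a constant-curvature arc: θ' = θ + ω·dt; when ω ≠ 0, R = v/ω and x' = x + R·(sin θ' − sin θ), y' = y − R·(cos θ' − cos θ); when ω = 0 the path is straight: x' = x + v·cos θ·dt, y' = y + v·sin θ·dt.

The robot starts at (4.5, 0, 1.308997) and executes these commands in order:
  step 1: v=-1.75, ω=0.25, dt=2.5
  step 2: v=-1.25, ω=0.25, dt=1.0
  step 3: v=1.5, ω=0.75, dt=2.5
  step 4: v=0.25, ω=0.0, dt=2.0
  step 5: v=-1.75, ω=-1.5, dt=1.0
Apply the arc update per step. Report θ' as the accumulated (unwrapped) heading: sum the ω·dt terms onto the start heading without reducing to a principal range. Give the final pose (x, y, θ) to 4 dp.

(3.3435, -5.4669, 2.5590)

step 1: θ'=1.9340 (R=-7.0000) → pose (4.7181, -4.2986, 1.9340)
step 2: θ'=2.1840 (R=-5.0000) → pose (5.3029, -5.3997, 2.1840)
step 3: θ'=4.0590 (R=2.0000) → pose (2.0792, -5.3349, 4.0590)
step 4: θ'=4.0590 (straight) → pose (1.7753, -5.7319, 4.0590)
step 5: θ'=2.5590 (R=1.1667) → pose (3.3435, -5.4669, 2.5590)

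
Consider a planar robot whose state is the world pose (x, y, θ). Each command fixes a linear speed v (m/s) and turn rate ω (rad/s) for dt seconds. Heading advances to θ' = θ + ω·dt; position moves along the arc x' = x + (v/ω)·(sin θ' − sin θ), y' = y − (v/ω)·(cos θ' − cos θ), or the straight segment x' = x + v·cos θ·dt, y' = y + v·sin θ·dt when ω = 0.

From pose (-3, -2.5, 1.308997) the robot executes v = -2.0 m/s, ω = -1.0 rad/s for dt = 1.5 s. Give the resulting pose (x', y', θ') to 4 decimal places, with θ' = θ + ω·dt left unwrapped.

(-5.3115, -3.9460, -0.1910)

θ' = 1.3090 + -1.0·1.5 = -0.1910
R = v/ω = -2.0/-1.0 = 2.0000
x' = -3 + 2.0000·(sin -0.1910 − sin 1.3090) = -5.3115
y' = -2.5 − 2.0000·(cos -0.1910 − cos 1.3090) = -3.9460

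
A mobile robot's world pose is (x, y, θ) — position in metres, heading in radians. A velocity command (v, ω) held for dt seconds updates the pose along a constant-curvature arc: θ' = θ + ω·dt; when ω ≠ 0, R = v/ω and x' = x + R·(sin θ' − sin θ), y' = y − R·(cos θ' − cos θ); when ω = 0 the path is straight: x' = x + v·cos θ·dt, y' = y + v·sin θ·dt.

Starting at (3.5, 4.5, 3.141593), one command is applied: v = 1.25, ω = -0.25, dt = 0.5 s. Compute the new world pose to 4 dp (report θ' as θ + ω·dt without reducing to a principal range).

(2.8766, 4.5390, 3.0166)

θ' = 3.1416 + -0.25·0.5 = 3.0166
R = v/ω = 1.25/-0.25 = -5.0000
x' = 3.5 + -5.0000·(sin 3.0166 − sin 3.1416) = 2.8766
y' = 4.5 − -5.0000·(cos 3.0166 − cos 3.1416) = 4.5390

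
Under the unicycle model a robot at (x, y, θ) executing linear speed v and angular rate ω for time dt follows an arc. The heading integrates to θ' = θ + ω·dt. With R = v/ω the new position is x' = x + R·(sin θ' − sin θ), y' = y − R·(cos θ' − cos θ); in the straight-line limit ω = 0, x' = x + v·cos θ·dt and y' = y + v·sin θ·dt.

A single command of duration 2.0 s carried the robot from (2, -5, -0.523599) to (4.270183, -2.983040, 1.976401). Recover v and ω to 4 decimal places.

Δθ = 1.976401 − -0.523599 = 2.500000
ω = Δθ/dt = 2.500000/2.0 = 1.2500
R = Δx/(sin θ' − sin θ) = 1.6000
v = R·ω = 1.6000·1.2500 = 2.0000

v = 2.0000, ω = 1.2500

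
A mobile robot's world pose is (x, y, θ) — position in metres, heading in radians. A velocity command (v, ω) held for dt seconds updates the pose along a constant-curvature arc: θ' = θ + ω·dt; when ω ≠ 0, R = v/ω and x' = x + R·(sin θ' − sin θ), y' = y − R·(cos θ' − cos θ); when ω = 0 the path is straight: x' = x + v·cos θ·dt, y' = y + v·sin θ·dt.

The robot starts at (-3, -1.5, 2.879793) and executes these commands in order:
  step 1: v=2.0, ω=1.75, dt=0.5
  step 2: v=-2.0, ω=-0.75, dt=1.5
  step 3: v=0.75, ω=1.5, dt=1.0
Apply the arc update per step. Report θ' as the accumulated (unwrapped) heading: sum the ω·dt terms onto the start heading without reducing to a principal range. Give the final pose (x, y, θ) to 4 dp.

step 1: θ'=3.7548 (R=1.1429) → pose (-3.9535, -1.6693, 3.7548)
step 2: θ'=2.6298 (R=2.6667) → pose (-1.1129, -1.5251, 2.6298)
step 3: θ'=4.1298 (R=0.5000) → pose (-1.7753, -1.6860, 4.1298)

(-1.7753, -1.6860, 4.1298)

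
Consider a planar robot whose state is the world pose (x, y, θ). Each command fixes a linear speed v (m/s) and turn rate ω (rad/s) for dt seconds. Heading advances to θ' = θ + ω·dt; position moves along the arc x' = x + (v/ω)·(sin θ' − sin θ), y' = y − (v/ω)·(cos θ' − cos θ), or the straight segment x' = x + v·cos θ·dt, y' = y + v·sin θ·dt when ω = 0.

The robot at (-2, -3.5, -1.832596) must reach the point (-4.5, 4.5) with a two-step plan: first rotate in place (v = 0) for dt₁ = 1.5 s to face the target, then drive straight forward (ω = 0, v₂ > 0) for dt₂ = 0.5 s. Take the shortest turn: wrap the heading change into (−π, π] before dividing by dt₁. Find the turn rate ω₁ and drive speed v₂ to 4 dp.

heading to target = atan2(4.5−-3.5, -4.5−-2) = 1.8737
Δθ = wrap(1.8737 − -1.8326) = -2.5769; ω₁ = Δθ/dt₁ = -1.7179
distance = √((-4.5−-2)² + (4.5−-3.5)²) = 8.3815; v₂ = distance/dt₂ = 16.7631

ω₁ = -1.7179, v₂ = 16.7631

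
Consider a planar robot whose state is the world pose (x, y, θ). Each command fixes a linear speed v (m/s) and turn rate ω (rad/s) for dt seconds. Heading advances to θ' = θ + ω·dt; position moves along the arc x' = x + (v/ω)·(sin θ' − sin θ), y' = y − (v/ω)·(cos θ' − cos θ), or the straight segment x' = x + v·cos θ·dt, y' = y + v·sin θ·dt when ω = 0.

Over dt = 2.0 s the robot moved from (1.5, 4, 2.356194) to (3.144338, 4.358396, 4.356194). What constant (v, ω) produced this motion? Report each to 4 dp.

v = -1.0000, ω = 1.0000

Δθ = 4.356194 − 2.356194 = 2.000000
ω = Δθ/dt = 2.000000/2.0 = 1.0000
R = Δx/(sin θ' − sin θ) = -1.0000
v = R·ω = -1.0000·1.0000 = -1.0000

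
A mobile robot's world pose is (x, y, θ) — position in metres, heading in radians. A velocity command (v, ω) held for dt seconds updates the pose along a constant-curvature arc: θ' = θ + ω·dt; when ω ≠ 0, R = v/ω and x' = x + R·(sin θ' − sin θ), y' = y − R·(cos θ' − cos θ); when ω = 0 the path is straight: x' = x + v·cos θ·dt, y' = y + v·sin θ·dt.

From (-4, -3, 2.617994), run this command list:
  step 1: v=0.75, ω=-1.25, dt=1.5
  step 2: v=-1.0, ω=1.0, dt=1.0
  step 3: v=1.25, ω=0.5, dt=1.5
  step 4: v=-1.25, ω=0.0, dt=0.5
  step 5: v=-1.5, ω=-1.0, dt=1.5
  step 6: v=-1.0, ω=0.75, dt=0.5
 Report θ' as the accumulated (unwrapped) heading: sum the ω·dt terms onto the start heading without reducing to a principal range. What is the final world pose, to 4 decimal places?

step 1: θ'=0.7430 (R=-0.6000) → pose (-4.1059, -2.0385, 0.7430)
step 2: θ'=1.7430 (R=-1.0000) → pose (-4.4146, -2.9463, 1.7430)
step 3: θ'=2.4930 (R=2.5000) → pose (-5.3675, -1.3824, 2.4930)
step 4: θ'=2.4930 (straight) → pose (-4.8694, -1.7599, 2.4930)
step 5: θ'=0.9930 (R=1.5000) → pose (-4.5190, -3.7746, 0.9930)
step 6: θ'=1.3680 (R=-1.3333) → pose (-4.7081, -4.2343, 1.3680)

(-4.7081, -4.2343, 1.3680)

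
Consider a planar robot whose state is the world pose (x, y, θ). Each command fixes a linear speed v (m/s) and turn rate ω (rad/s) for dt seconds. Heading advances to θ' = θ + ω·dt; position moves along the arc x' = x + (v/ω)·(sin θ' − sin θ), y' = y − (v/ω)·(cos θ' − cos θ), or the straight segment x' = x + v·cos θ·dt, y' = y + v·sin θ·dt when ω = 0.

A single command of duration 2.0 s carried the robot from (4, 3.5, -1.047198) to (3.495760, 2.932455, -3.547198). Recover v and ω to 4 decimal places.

v = 0.5000, ω = -1.2500

Δθ = -3.547198 − -1.047198 = -2.500000
ω = Δθ/dt = -2.500000/2.0 = -1.2500
R = −Δy/(cos θ' − cos θ) = -0.4000
v = R·ω = -0.4000·-1.2500 = 0.5000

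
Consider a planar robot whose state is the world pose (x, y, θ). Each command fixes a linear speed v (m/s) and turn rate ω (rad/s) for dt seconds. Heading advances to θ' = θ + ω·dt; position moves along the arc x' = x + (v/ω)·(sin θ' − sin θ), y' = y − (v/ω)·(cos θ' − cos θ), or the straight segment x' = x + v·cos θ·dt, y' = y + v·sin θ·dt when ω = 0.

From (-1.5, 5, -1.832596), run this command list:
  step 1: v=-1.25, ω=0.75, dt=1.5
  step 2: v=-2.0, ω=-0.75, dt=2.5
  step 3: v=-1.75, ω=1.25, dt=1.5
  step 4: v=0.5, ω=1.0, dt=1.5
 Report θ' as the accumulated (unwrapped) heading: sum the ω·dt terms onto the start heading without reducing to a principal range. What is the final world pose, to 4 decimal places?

step 1: θ'=-0.7076 (R=-1.6667) → pose (-2.0265, 6.6979, -0.7076)
step 2: θ'=-2.5826 (R=2.6667) → pose (-1.7074, 10.9851, -2.5826)
step 3: θ'=-0.7076 (R=-1.4000) → pose (-1.5399, 13.2359, -0.7076)
step 4: θ'=0.7924 (R=0.5000) → pose (-0.8588, 13.2648, 0.7924)

(-0.8588, 13.2648, 0.7924)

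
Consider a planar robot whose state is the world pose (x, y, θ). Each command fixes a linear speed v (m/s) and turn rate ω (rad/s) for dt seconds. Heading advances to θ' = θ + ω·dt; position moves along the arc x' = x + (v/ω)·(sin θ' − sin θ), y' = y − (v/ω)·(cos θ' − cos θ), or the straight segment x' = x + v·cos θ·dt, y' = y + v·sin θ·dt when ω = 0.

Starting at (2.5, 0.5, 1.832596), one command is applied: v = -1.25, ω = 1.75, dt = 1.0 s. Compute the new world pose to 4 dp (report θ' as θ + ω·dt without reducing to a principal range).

(3.4948, 0.0389, 3.5826)

θ' = 1.8326 + 1.75·1.0 = 3.5826
R = v/ω = -1.25/1.75 = -0.7143
x' = 2.5 + -0.7143·(sin 3.5826 − sin 1.8326) = 3.4948
y' = 0.5 − -0.7143·(cos 3.5826 − cos 1.8326) = 0.0389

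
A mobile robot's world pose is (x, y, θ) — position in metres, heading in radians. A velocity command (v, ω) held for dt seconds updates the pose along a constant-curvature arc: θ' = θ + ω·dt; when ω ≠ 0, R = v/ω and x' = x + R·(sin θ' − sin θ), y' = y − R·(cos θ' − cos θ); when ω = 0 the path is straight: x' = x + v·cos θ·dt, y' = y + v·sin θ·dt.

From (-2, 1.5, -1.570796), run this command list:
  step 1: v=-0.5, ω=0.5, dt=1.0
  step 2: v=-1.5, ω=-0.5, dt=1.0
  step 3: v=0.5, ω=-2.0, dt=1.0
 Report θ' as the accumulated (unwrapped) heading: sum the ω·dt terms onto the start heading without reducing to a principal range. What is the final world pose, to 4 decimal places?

step 1: θ'=-1.0708 (R=-1.0000) → pose (-2.1224, 1.9794, -1.0708)
step 2: θ'=-1.5708 (R=3.0000) → pose (-2.4897, 3.4177, -1.5708)
step 3: θ'=-3.5708 (R=-0.2500) → pose (-2.8437, 3.1904, -3.5708)

(-2.8437, 3.1904, -3.5708)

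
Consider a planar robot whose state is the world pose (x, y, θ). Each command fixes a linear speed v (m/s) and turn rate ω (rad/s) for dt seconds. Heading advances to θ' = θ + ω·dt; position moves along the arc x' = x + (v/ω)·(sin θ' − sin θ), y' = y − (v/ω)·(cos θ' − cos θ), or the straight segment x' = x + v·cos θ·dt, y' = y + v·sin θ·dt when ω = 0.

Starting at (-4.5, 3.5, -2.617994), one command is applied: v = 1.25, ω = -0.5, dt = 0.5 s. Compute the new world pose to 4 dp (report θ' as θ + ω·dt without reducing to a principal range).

(-5.0745, 3.2581, -2.8680)

θ' = -2.6180 + -0.5·0.5 = -2.8680
R = v/ω = 1.25/-0.5 = -2.5000
x' = -4.5 + -2.5000·(sin -2.8680 − sin -2.6180) = -5.0745
y' = 3.5 − -2.5000·(cos -2.8680 − cos -2.6180) = 3.2581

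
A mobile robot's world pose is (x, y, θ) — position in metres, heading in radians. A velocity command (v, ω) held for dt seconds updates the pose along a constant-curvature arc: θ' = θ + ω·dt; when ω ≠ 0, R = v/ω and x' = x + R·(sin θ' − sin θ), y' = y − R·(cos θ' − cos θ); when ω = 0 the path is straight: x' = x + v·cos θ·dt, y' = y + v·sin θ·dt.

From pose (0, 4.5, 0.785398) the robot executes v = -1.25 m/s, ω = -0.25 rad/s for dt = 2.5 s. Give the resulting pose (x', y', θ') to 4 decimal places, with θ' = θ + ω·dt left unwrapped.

θ' = 0.7854 + -0.25·2.5 = 0.1604
R = v/ω = -1.25/-0.25 = 5.0000
x' = 0 + 5.0000·(sin 0.1604 − sin 0.7854) = -2.7370
y' = 4.5 − 5.0000·(cos 0.1604 − cos 0.7854) = 3.0997

(-2.7370, 3.0997, 0.1604)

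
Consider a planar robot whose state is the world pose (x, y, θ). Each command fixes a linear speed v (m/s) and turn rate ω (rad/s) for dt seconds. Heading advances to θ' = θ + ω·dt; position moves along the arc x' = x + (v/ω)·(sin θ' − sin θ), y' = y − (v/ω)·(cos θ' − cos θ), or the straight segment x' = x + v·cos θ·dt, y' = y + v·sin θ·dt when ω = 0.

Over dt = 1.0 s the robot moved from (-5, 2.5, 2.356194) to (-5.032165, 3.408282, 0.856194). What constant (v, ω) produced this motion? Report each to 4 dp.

Δθ = 0.856194 − 2.356194 = -1.500000
ω = Δθ/dt = -1.500000/1.0 = -1.5000
R = −Δy/(cos θ' − cos θ) = -0.6667
v = R·ω = -0.6667·-1.5000 = 1.0000

v = 1.0000, ω = -1.5000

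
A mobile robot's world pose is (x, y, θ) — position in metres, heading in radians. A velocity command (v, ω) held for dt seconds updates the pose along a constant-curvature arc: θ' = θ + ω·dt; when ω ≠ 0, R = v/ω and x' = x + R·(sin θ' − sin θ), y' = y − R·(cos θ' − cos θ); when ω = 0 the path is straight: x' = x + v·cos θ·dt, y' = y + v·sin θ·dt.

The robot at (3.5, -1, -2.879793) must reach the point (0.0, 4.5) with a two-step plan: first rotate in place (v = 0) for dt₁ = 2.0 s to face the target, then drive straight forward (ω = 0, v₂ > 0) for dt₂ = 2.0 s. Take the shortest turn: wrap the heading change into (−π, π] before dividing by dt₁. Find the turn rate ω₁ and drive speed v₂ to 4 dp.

ω₁ = -0.6329, v₂ = 3.2596

heading to target = atan2(4.5−-1, 0−3.5) = 2.1375
Δθ = wrap(2.1375 − -2.8798) = -1.2659; ω₁ = Δθ/dt₁ = -0.6329
distance = √((0−3.5)² + (4.5−-1)²) = 6.5192; v₂ = distance/dt₂ = 3.2596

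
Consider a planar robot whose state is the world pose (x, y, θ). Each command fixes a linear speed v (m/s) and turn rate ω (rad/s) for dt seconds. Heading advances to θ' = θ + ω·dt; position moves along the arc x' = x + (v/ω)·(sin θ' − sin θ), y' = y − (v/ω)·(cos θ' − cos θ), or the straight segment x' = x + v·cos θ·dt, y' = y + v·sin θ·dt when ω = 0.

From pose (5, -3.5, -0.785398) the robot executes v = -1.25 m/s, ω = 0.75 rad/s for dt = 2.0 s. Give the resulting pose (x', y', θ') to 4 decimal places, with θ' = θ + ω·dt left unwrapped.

θ' = -0.7854 + 0.75·2.0 = 0.7146
R = v/ω = -1.25/0.75 = -1.6667
x' = 5 + -1.6667·(sin 0.7146 − sin -0.7854) = 2.7293
y' = -3.5 − -1.6667·(cos 0.7146 − cos -0.7854) = -3.4196

(2.7293, -3.4196, 0.7146)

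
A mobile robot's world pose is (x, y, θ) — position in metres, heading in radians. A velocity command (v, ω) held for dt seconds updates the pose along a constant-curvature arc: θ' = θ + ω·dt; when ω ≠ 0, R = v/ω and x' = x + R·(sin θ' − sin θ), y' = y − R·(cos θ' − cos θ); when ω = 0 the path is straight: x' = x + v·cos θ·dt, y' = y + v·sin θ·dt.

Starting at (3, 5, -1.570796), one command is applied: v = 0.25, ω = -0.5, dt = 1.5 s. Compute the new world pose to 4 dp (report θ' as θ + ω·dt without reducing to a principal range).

(2.8658, 4.6592, -2.3208)

θ' = -1.5708 + -0.5·1.5 = -2.3208
R = v/ω = 0.25/-0.5 = -0.5000
x' = 3 + -0.5000·(sin -2.3208 − sin -1.5708) = 2.8658
y' = 5 − -0.5000·(cos -2.3208 − cos -1.5708) = 4.6592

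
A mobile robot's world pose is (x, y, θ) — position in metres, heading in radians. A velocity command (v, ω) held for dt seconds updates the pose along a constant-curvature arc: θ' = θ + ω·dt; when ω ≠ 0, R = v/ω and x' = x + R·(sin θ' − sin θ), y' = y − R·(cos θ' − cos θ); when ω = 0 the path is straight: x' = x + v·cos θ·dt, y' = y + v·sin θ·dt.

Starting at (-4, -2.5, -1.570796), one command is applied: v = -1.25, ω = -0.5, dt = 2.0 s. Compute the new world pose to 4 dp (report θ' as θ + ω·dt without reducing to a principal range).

θ' = -1.5708 + -0.5·2.0 = -2.5708
R = v/ω = -1.25/-0.5 = 2.5000
x' = -4 + 2.5000·(sin -2.5708 − sin -1.5708) = -2.8508
y' = -2.5 − 2.5000·(cos -2.5708 − cos -1.5708) = -0.3963

(-2.8508, -0.3963, -2.5708)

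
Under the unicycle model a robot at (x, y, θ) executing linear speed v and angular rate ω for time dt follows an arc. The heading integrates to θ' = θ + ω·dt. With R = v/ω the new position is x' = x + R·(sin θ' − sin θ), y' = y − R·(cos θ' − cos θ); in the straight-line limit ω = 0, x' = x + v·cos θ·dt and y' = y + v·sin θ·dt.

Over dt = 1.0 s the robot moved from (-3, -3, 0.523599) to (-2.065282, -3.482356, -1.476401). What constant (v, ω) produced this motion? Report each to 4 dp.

v = 1.2500, ω = -2.0000

Δθ = -1.476401 − 0.523599 = -2.000000
ω = Δθ/dt = -2.000000/1.0 = -2.0000
R = Δx/(sin θ' − sin θ) = -0.6250
v = R·ω = -0.6250·-2.0000 = 1.2500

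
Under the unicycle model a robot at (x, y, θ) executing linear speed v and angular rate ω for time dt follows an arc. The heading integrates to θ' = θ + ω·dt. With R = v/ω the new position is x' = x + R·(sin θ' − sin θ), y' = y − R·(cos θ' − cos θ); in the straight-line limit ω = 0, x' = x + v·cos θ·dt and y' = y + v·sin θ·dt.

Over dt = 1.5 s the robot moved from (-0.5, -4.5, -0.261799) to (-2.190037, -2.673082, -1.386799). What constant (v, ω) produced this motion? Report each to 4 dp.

Δθ = -1.386799 − -0.261799 = -1.125000
ω = Δθ/dt = -1.125000/1.5 = -0.7500
R = −Δy/(cos θ' − cos θ) = 2.3333
v = R·ω = 2.3333·-0.7500 = -1.7500

v = -1.7500, ω = -0.7500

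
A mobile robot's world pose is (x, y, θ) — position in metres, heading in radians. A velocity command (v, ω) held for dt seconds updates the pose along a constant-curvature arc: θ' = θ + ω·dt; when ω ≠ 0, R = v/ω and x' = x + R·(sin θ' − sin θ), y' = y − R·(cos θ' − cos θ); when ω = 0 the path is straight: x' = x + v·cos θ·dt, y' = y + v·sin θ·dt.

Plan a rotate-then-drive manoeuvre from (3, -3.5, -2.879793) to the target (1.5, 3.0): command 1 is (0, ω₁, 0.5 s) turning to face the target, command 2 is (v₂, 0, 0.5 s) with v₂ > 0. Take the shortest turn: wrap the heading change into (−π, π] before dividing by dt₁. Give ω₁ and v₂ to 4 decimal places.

heading to target = atan2(3−-3.5, 1.5−3) = 1.7976
Δθ = wrap(1.7976 − -2.8798) = -1.6058; ω₁ = Δθ/dt₁ = -3.2116
distance = √((1.5−3)² + (3−-3.5)²) = 6.6708; v₂ = distance/dt₂ = 13.3417

ω₁ = -3.2116, v₂ = 13.3417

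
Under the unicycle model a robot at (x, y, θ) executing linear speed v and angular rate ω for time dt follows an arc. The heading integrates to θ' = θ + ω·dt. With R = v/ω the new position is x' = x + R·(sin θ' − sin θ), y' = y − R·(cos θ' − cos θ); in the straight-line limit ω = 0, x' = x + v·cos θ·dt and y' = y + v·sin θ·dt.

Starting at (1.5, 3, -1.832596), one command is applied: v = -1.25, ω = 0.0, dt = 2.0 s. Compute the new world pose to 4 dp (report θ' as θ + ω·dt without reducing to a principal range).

θ' = -1.8326 + 0.0·2.0 = -1.8326
ω = 0 → straight: x' = 1.5 + -1.25·cos(-1.8326)·2.0 = 2.1470
y' = 3 + -1.25·sin(-1.8326)·2.0 = 5.4148

(2.1470, 5.4148, -1.8326)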